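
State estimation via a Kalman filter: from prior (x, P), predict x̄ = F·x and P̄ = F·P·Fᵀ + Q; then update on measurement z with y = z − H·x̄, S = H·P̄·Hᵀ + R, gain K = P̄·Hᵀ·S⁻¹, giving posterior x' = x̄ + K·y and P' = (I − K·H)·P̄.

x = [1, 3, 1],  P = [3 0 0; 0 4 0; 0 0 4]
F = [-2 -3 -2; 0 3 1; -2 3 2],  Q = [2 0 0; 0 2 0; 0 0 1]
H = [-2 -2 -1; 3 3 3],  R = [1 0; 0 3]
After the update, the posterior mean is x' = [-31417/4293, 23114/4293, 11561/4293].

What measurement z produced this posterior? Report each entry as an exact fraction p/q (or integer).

x̄ = F·x = [-13, 10, 9]
P̄ = F·P·Fᵀ + Q = [66 -44 -40; -44 42 44; -40 44 65]
S = H·P̄·Hᵀ + R = [162 -351; -351 840]
K = P̄·Hᵀ·S⁻¹ = [-7438/4293 -376/477; 3542/4293 236/477; 3779/4293 293/477]
x' − x̄ = [24392/4293, -19816/4293, -27076/4293] = K·y
y = (KᵀK)⁻¹·Kᵀ·(x' − x̄) = [4, -16]
z = y + H·x̄ = [4, -16] + [-3, 18] = [1, 2]

z = [1, 2]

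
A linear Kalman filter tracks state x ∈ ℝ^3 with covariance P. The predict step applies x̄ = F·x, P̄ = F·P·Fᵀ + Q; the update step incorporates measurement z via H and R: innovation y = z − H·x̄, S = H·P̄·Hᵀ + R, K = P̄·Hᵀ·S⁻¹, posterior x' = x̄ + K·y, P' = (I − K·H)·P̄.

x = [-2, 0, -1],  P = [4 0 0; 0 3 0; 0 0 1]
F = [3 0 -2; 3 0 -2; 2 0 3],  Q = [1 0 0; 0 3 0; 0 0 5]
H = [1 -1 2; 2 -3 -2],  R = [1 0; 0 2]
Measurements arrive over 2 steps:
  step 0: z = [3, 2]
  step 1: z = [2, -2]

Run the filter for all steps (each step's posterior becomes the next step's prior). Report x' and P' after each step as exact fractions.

step 0: x' = [-393/2420, -791/605, 1013/1210], P' = [48567/2420 1843/121 -2973/1210; 1843/121 7102/605 -1146/605; -2973/1210 -1146/605 57/121]
step 1: x' = [-975344257/348486611, -743733788/348486611, 476742721/348486611], P' = [5581538642/348486611 4226277906/348486611 -636281106/348486611; 4226277906/348486611 3262385514/348486611 -491794074/348486611; -636281106/348486611 -491794074/348486611 131024965/348486611]

step 0: x̄ = F·x = [-4, -4, -7]
step 0: P̄ = F·P·Fᵀ + Q = [41 40 18; 40 43 18; 18 18 30]
step 0: y = z − H·x̄ = [17, -16]
step 0: S = H·P̄·Hᵀ + R = [125 -145; -145 265]
step 0: K = P̄·Hᵀ·S⁻¹ = [-37/484 -777/2420; -179/605 -292/605; 459/1210 -21/242]
step 0: x' = x̄ + K·y = [-393/2420, -791/605, 1013/1210]
step 0: P' = (I − K·H)·P̄ = [48567/2420 1843/121 -2973/1210; 1843/121 7102/605 -1146/605; -2973/1210 -1146/605 57/121]
step 1: x̄ = F·x = [-5231/2420, -5231/2420, 1323/605]
step 1: P̄ = F·P·Fᵀ + Q = [103087/484 102603/484 63708/605; 102603/484 104055/484 63708/605; 63708/605 63708/605 36319/605]
step 1: y = z − H·x̄ = [-1436/605, 513/2420]
step 1: S = H·P̄·Hᵀ + R = [148301/605 -266037/605; -266037/605 2193307/2420]
step 1: K = P̄·Hᵀ·S⁻¹ = [82698524/348486611 -121597111/348486611; -19695756/348486611 -175506291/348486611; 117562898/348486611 -29614960/348486611]
step 1: x' = x̄ + K·y = [-975344257/348486611, -743733788/348486611, 476742721/348486611]
step 1: P' = (I − K·H)·P̄ = [5581538642/348486611 4226277906/348486611 -636281106/348486611; 4226277906/348486611 3262385514/348486611 -491794074/348486611; -636281106/348486611 -491794074/348486611 131024965/348486611]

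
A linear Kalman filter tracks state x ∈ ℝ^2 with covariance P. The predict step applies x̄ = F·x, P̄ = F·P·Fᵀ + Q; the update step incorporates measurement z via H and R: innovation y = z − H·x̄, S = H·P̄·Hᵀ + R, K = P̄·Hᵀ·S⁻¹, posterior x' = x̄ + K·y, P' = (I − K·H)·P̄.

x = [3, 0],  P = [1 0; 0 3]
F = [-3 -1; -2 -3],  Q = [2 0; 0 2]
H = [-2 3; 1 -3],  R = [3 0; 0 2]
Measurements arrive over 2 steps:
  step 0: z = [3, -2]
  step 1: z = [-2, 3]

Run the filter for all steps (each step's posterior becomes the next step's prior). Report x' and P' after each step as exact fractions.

step 0: x̄ = F·x = [-9, -6]
step 0: P̄ = F·P·Fᵀ + Q = [14 15; 15 33]
step 0: y = z − H·x̄ = [3, -11]
step 0: S = H·P̄·Hᵀ + R = [176 -190; -190 223]
step 0: K = P̄·Hᵀ·S⁻¹ = [-2099/3148 -1113/1574; -573/3148 -837/1574]
step 0: x' = x̄ + K·y = [-10143/3148, -2193/3148]
step 0: P' = (I − K·H)·P̄ = [10749/3148 5067/3148; 5067/3148 2805/3148]
step 1: x̄ = F·x = [16311/1574, 26865/3148]
step 1: P̄ = F·P·Fᵀ + Q = [34061/787 64323/1574; 64323/1574 135341/3148]
step 1: y = z − H·x̄ = [-21647/3148, 57417/3148]
step 1: S = H·P̄·Hᵀ + R = [228737/3148 -332743/3148; -332743/3148 588733/3148]
step 1: K = P̄·Hᵀ·S⁻¹ = [-5175404/7607089 -6151386/7607089; -214758/1086727 -633381/1086727]
step 1: x' = x̄ + K·y = [317494/1086727, -801477/1086727]
step 1: P' = (I − K·H)·P̄ = [27828984/7607089 1911036/1086727; 1911036/1086727 1059266/1086727]

step 0: x' = [-10143/3148, -2193/3148], P' = [10749/3148 5067/3148; 5067/3148 2805/3148]
step 1: x' = [317494/1086727, -801477/1086727], P' = [27828984/7607089 1911036/1086727; 1911036/1086727 1059266/1086727]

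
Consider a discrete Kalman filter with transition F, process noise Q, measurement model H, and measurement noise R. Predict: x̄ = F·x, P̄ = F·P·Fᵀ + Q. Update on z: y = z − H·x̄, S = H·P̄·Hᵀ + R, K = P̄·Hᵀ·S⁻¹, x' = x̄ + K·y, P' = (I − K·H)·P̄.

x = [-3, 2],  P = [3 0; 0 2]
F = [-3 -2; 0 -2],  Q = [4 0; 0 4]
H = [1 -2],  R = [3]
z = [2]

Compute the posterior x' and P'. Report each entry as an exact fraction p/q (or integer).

x' = [37/58, -28/29]
P' = [1733/58 416/29; 416/29 220/29]

x̄ = F·x = [5, -4]
P̄ = F·P·Fᵀ + Q = [39 8; 8 12]
y = z − H·x̄ = [-11]
S = H·P̄·Hᵀ + R = [58]
K = P̄·Hᵀ·S⁻¹ = [23/58; -8/29]
x' = x̄ + K·y = [37/58, -28/29]
P' = (I − K·H)·P̄ = [1733/58 416/29; 416/29 220/29]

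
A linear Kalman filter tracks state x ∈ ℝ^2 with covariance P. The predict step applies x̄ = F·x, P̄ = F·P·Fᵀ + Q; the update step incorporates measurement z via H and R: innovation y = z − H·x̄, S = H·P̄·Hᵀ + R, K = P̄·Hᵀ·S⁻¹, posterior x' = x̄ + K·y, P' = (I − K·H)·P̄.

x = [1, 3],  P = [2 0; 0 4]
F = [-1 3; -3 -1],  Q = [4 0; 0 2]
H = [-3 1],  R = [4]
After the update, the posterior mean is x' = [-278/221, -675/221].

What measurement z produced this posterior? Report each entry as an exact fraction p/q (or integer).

z = [1]

x̄ = F·x = [8, -6]
P̄ = F·P·Fᵀ + Q = [42 -6; -6 24]
S = H·P̄·Hᵀ + R = [442]
K = P̄·Hᵀ·S⁻¹ = [-66/221; 21/221]
x' − x̄ = [-2046/221, 651/221] = K·y
y = (KᵀK)⁻¹·Kᵀ·(x' − x̄) = [31]
z = y + H·x̄ = [31] + [-30] = [1]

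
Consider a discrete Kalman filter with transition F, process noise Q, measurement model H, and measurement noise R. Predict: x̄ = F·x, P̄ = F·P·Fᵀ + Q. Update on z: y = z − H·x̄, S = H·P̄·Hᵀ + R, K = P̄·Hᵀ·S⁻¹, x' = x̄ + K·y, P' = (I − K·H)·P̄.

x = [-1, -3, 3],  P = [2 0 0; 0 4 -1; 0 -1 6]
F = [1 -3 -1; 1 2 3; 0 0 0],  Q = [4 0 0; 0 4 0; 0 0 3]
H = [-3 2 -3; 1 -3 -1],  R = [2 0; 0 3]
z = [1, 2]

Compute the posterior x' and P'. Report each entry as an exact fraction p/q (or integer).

x̄ = F·x = [5, 2, 0]
P̄ = F·P·Fᵀ + Q = [42 -29 0; -29 64 0; 0 0 3]
y = z − H·x̄ = [12, 3]
S = H·P̄·Hᵀ + R = [1011 -820; -820 798]
K = P̄·Hᵀ·S⁻¹ = [-20526/67189 -20461/134378; -4825/67189 -47131/134378; -4821/67189 -10413/134378]
x' = x̄ + K·y = [117883/134378, 11563/134378, -146943/134378]
P' = (I − K·H)·P̄ = [729777/134378 407337/134378 -430851/134378; 407337/134378 258991/134378 -228243/134378; -430851/134378 -228243/134378 285117/134378]

x' = [117883/134378, 11563/134378, -146943/134378]
P' = [729777/134378 407337/134378 -430851/134378; 407337/134378 258991/134378 -228243/134378; -430851/134378 -228243/134378 285117/134378]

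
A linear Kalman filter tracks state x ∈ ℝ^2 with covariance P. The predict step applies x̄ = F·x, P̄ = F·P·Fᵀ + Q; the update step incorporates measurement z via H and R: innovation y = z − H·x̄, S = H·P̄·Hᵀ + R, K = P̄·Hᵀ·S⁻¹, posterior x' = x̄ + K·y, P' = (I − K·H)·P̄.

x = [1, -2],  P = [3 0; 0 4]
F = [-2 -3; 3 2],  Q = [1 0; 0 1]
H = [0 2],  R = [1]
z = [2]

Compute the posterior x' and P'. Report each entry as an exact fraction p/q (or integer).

x' = [124/59, 175/177]
P' = [539/59 -14/59; -14/59 44/177]

x̄ = F·x = [4, -1]
P̄ = F·P·Fᵀ + Q = [49 -42; -42 44]
y = z − H·x̄ = [4]
S = H·P̄·Hᵀ + R = [177]
K = P̄·Hᵀ·S⁻¹ = [-28/59; 88/177]
x' = x̄ + K·y = [124/59, 175/177]
P' = (I − K·H)·P̄ = [539/59 -14/59; -14/59 44/177]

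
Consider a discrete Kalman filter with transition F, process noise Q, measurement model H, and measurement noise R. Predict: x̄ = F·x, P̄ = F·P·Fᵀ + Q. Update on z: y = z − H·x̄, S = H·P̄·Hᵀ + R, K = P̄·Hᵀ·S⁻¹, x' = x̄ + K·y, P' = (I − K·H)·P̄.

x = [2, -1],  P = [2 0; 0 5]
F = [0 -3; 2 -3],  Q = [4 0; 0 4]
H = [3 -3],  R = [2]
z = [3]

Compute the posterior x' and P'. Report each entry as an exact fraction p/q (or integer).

x' = [309/73, 241/73]
P' = [3505/73 3501/73; 3501/73 3513/73]

x̄ = F·x = [3, 7]
P̄ = F·P·Fᵀ + Q = [49 45; 45 57]
y = z − H·x̄ = [15]
S = H·P̄·Hᵀ + R = [146]
K = P̄·Hᵀ·S⁻¹ = [6/73; -18/73]
x' = x̄ + K·y = [309/73, 241/73]
P' = (I − K·H)·P̄ = [3505/73 3501/73; 3501/73 3513/73]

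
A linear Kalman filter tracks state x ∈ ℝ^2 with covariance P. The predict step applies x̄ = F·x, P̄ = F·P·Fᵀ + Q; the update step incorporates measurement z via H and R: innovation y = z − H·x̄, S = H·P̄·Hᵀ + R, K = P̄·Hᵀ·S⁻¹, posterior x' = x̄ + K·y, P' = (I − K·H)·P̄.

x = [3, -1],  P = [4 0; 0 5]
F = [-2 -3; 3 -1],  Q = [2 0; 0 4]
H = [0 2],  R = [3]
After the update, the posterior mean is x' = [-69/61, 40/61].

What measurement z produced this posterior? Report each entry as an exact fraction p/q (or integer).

z = [1]

x̄ = F·x = [-3, 10]
P̄ = F·P·Fᵀ + Q = [63 -9; -9 45]
S = H·P̄·Hᵀ + R = [183]
K = P̄·Hᵀ·S⁻¹ = [-6/61; 30/61]
x' − x̄ = [114/61, -570/61] = K·y
y = (KᵀK)⁻¹·Kᵀ·(x' − x̄) = [-19]
z = y + H·x̄ = [-19] + [20] = [1]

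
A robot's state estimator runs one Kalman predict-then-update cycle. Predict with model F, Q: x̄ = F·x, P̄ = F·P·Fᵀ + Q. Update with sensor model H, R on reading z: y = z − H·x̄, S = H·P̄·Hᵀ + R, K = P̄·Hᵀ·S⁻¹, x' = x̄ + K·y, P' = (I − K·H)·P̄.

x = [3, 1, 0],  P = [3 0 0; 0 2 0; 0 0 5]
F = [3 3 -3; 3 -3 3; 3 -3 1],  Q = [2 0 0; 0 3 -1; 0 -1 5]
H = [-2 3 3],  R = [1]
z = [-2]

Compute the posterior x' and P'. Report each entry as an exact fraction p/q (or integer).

x̄ = F·x = [12, 6, 6]
P̄ = F·P·Fᵀ + Q = [92 -36 -6; -36 93 59; -6 59 55]
y = z − H·x̄ = [-14]
S = H·P̄·Hᵀ + R = [3267]
K = P̄·Hᵀ·S⁻¹ = [-310/3267; 16/99; 118/1089]
x' = x̄ + K·y = [43544/3267, 370/99, 4882/1089]
P' = (I − K·H)·P̄ = [204464/3267 1396/99 30046/1089; 1396/99 23/3 59/33; 30046/1089 59/33 6041/363]

x' = [43544/3267, 370/99, 4882/1089]
P' = [204464/3267 1396/99 30046/1089; 1396/99 23/3 59/33; 30046/1089 59/33 6041/363]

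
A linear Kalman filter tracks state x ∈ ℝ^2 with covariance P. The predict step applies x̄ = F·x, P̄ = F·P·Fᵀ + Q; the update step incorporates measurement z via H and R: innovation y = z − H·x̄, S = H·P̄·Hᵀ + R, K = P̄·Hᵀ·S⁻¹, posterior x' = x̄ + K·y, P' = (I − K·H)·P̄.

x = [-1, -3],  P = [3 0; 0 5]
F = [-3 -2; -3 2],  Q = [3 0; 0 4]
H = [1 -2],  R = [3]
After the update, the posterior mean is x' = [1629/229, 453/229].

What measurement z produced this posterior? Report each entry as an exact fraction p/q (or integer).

z = [3]

x̄ = F·x = [9, -3]
P̄ = F·P·Fᵀ + Q = [50 7; 7 51]
S = H·P̄·Hᵀ + R = [229]
K = P̄·Hᵀ·S⁻¹ = [36/229; -95/229]
x' − x̄ = [-432/229, 1140/229] = K·y
y = (KᵀK)⁻¹·Kᵀ·(x' − x̄) = [-12]
z = y + H·x̄ = [-12] + [15] = [3]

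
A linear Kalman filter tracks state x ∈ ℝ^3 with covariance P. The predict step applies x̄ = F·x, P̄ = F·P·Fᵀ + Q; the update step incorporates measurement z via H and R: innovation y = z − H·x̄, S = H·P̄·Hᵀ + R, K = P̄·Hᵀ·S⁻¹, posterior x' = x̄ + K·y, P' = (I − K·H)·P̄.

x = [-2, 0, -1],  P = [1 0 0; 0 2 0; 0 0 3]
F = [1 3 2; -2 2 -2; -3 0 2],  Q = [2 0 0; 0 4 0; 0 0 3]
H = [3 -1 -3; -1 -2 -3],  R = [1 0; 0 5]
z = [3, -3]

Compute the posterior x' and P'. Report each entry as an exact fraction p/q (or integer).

x̄ = F·x = [-4, 6, 4]
P̄ = F·P·Fᵀ + Q = [33 -2 9; -2 28 -6; 9 -6 24]
y = z − H·x̄ = [33, 17]
S = H·P̄·Hᵀ + R = [356 75; 75 340]
K = P̄·Hᵀ·S⁻¹ = [5872/23083 -25486/115415; -548/23083 -11616/115415; -1617/23083 -21639/115415]
x' = x̄ + K·y = [73958/115415, 404598/115415, -173008/115415]
P' = (I − K·H)·P̄ = [208839/115415 -678566/115415 425241/115415; -678566/115415 2769604/115415 -1600854/115415; 425241/115415 -1600854/115415 961554/115415]

x' = [73958/115415, 404598/115415, -173008/115415]
P' = [208839/115415 -678566/115415 425241/115415; -678566/115415 2769604/115415 -1600854/115415; 425241/115415 -1600854/115415 961554/115415]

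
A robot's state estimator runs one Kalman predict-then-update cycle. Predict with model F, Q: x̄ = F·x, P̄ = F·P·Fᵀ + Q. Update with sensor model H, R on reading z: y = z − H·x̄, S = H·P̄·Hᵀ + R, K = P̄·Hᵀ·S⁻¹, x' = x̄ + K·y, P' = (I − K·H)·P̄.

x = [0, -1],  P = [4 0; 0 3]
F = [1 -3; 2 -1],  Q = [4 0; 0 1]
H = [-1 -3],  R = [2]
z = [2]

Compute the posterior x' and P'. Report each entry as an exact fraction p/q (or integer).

x' = [269/319, -27/29]
P' = [3769/319 -109/29; -109/29 41/29]

x̄ = F·x = [3, 1]
P̄ = F·P·Fᵀ + Q = [35 17; 17 20]
y = z − H·x̄ = [8]
S = H·P̄·Hᵀ + R = [319]
K = P̄·Hᵀ·S⁻¹ = [-86/319; -7/29]
x' = x̄ + K·y = [269/319, -27/29]
P' = (I − K·H)·P̄ = [3769/319 -109/29; -109/29 41/29]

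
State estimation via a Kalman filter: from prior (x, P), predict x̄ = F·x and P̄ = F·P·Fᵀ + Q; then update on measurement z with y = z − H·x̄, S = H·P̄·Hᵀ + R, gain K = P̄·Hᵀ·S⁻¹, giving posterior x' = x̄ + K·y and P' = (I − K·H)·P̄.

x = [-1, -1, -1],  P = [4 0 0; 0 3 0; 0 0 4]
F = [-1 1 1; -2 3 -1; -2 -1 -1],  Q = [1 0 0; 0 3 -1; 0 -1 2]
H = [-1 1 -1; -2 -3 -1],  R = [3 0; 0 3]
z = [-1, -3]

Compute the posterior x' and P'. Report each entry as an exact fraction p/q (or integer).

x' = [-35467/30091, 22905/30091, 92744/30091]
P' = [172676/30091 -44081/30091 -204277/30091; -44081/30091 22160/30091 42085/30091; -204277/30091 42085/30091 293285/30091]

x̄ = F·x = [-1, 0, 4]
P̄ = F·P·Fᵀ + Q = [12 13 1; 13 50 10; 1 10 25]
y = z − H·x̄ = [2, -1]
S = H·P̄·Hᵀ + R = [46 -65; -65 746]
K = P̄·Hᵀ·S⁻¹ = [-4160/30091 -2944/30091; 8052/30091 -6801/30091; -15641/30091 -3662/30091]
x' = x̄ + K·y = [-35467/30091, 22905/30091, 92744/30091]
P' = (I − K·H)·P̄ = [172676/30091 -44081/30091 -204277/30091; -44081/30091 22160/30091 42085/30091; -204277/30091 42085/30091 293285/30091]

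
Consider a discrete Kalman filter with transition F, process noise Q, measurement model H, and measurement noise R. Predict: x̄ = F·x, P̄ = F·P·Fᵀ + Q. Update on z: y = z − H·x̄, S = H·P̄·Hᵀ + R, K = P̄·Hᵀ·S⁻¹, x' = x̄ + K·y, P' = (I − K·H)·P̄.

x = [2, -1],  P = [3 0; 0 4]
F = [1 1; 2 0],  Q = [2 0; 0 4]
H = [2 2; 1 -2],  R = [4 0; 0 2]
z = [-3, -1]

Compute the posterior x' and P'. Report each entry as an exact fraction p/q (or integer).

x̄ = F·x = [1, 4]
P̄ = F·P·Fᵀ + Q = [9 6; 6 16]
y = z − H·x̄ = [-13, 6]
S = H·P̄·Hᵀ + R = [152 -58; -58 51]
K = P̄·Hᵀ·S⁻¹ = [339/1097 321/1097; 184/1097 -350/1097]
x' = x̄ + K·y = [-1384/1097, -104/1097]
P' = (I − K·H)·P̄ = [666/1097 12/1097; 12/1097 356/1097]

x' = [-1384/1097, -104/1097]
P' = [666/1097 12/1097; 12/1097 356/1097]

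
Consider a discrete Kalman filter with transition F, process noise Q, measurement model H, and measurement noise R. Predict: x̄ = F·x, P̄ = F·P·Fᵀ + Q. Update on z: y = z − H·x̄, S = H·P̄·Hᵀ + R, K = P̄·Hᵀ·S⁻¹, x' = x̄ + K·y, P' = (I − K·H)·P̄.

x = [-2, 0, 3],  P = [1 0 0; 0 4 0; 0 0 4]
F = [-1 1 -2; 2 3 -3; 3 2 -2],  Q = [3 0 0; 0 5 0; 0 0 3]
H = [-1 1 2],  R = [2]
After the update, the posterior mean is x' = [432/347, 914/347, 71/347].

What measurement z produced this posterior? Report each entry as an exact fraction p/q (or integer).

z = [2]

x̄ = F·x = [-4, -13, -12]
P̄ = F·P·Fᵀ + Q = [24 34 21; 34 81 54; 21 54 44]
S = H·P̄·Hᵀ + R = [347]
K = P̄·Hᵀ·S⁻¹ = [52/347; 155/347; 121/347]
x' − x̄ = [1820/347, 5425/347, 4235/347] = K·y
y = (KᵀK)⁻¹·Kᵀ·(x' − x̄) = [35]
z = y + H·x̄ = [35] + [-33] = [2]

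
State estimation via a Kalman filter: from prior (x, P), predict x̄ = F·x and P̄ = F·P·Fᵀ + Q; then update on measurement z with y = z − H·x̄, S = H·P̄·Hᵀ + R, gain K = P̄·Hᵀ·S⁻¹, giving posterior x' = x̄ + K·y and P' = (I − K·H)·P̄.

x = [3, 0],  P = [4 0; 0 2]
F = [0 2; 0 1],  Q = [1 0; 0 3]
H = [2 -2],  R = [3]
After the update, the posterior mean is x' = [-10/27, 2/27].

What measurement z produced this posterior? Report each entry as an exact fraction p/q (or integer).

z = [-1]

x̄ = F·x = [0, 0]
P̄ = F·P·Fᵀ + Q = [9 4; 4 5]
S = H·P̄·Hᵀ + R = [27]
K = P̄·Hᵀ·S⁻¹ = [10/27; -2/27]
x' − x̄ = [-10/27, 2/27] = K·y
y = (KᵀK)⁻¹·Kᵀ·(x' − x̄) = [-1]
z = y + H·x̄ = [-1] + [0] = [-1]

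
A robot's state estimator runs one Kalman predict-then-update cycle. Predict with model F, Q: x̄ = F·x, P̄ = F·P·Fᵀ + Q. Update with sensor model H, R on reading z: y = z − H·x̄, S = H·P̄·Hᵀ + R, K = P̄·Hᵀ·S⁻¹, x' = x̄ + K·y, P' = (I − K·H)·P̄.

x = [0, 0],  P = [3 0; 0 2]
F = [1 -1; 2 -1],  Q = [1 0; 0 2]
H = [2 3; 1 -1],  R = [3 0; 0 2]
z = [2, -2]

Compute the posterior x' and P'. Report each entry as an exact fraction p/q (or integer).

x̄ = F·x = [0, 0]
P̄ = F·P·Fᵀ + Q = [6 8; 8 16]
y = z − H·x̄ = [2, -2]
S = H·P̄·Hᵀ + R = [267 -28; -28 8]
K = P̄·Hᵀ·S⁻¹ = [29/169 237/676; 36/169 -43/169]
x' = x̄ + K·y = [-121/338, 158/169]
P' = (I − K·H)·P̄ = [177/338 -30/169; -30/169 56/169]

x' = [-121/338, 158/169]
P' = [177/338 -30/169; -30/169 56/169]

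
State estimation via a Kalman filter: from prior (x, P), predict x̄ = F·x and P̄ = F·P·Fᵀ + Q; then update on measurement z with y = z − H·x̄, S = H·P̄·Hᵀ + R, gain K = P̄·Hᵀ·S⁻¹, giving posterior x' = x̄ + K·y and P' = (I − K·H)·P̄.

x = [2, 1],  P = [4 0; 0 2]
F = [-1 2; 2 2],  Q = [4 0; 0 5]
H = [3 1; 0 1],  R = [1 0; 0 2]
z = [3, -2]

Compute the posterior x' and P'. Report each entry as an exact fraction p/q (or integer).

x' = [6672/4553, -224/157]
P' = [1424/4553 -96/157; -96/157 290/157]

x̄ = F·x = [0, 6]
P̄ = F·P·Fᵀ + Q = [16 0; 0 29]
y = z − H·x̄ = [-3, -8]
S = H·P̄·Hᵀ + R = [174 29; 29 31]
K = P̄·Hᵀ·S⁻¹ = [1488/4553 -48/157; 2/157 145/157]
x' = x̄ + K·y = [6672/4553, -224/157]
P' = (I − K·H)·P̄ = [1424/4553 -96/157; -96/157 290/157]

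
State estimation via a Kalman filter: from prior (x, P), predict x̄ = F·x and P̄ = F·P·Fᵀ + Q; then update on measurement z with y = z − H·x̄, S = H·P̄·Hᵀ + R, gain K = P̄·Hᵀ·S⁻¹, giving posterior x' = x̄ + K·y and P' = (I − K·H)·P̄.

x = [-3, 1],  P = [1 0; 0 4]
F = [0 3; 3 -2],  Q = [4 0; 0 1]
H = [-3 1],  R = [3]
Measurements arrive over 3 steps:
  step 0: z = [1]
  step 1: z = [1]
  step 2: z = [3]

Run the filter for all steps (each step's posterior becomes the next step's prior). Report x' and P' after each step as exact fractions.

step 0: x' = [-1425/533, -3805/533], P' = [584/533 1320/533; 1320/533 4254/533]
step 1: x' = [-175434/227095, -487273/454190], P' = [150076/227095 247881/227095; 247881/227095 1630977/454190]
step 2: x' = [-241649646/185496893, -159623772/185496893], P' = [122558954/185496893 203244873/185496893; 203244873/185496893 668841621/185496893]

step 0: x̄ = F·x = [3, -11]
step 0: P̄ = F·P·Fᵀ + Q = [40 -24; -24 26]
step 0: y = z − H·x̄ = [21]
step 0: S = H·P̄·Hᵀ + R = [533]
step 0: K = P̄·Hᵀ·S⁻¹ = [-144/533; 98/533]
step 0: x' = x̄ + K·y = [-1425/533, -3805/533]
step 0: P' = (I − K·H)·P̄ = [584/533 1320/533; 1320/533 4254/533]
step 1: x̄ = F·x = [-11415/533, 3335/533]
step 1: P̄ = F·P·Fᵀ + Q = [40418/533 -13644/533; -13644/533 6965/533]
step 1: y = z − H·x̄ = [-37047/533]
step 1: S = H·P̄·Hᵀ + R = [454190/533]
step 1: K = P̄·Hᵀ·S⁻¹ = [-67449/227095; 47897/454190]
step 1: x' = x̄ + K·y = [-175434/227095, -487273/454190]
step 1: P' = (I − K·H)·P̄ = [150076/227095 247881/227095; 247881/227095 1630977/454190]
step 2: x̄ = F·x = [-1461819/454190, -39029/227095]
step 2: P̄ = F·P·Fᵀ + Q = [16495553/454190 -2662002/227095; -2662002/227095 1865161/227095]
step 2: y = z − H·x̄ = [-2944829/454190]
step 2: S = H·P̄·Hᵀ + R = [185496893/454190]
step 2: K = P̄·Hᵀ·S⁻¹ = [-54810663/185496893; 19702334/185496893]
step 2: x' = x̄ + K·y = [-241649646/185496893, -159623772/185496893]
step 2: P' = (I − K·H)·P̄ = [122558954/185496893 203244873/185496893; 203244873/185496893 668841621/185496893]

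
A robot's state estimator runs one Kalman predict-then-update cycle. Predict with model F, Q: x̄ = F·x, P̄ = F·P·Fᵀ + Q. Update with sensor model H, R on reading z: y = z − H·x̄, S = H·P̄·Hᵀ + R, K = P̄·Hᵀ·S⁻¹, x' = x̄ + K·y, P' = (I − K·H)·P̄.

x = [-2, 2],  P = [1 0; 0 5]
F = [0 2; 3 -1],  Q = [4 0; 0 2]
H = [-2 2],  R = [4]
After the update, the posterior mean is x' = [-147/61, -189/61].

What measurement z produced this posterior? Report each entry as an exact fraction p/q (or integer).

x̄ = F·x = [4, -8]
P̄ = F·P·Fᵀ + Q = [24 -10; -10 16]
S = H·P̄·Hᵀ + R = [244]
K = P̄·Hᵀ·S⁻¹ = [-17/61; 13/61]
x' − x̄ = [-391/61, 299/61] = K·y
y = (KᵀK)⁻¹·Kᵀ·(x' − x̄) = [23]
z = y + H·x̄ = [23] + [-24] = [-1]

z = [-1]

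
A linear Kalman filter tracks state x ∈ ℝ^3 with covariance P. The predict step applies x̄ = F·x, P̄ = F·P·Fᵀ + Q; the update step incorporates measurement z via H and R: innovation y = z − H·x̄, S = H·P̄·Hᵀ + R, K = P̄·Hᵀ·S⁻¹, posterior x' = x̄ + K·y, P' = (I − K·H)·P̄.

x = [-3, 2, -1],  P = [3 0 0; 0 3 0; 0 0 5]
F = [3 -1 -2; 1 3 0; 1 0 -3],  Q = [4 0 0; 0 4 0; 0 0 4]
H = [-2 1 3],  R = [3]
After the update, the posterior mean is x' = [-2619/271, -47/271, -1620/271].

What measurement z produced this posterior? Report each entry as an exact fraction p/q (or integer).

z = [1]

x̄ = F·x = [-9, 3, 0]
P̄ = F·P·Fᵀ + Q = [54 0 39; 0 34 3; 39 3 52]
S = H·P̄·Hᵀ + R = [271]
K = P̄·Hᵀ·S⁻¹ = [9/271; 43/271; 81/271]
x' − x̄ = [-180/271, -860/271, -1620/271] = K·y
y = (KᵀK)⁻¹·Kᵀ·(x' − x̄) = [-20]
z = y + H·x̄ = [-20] + [21] = [1]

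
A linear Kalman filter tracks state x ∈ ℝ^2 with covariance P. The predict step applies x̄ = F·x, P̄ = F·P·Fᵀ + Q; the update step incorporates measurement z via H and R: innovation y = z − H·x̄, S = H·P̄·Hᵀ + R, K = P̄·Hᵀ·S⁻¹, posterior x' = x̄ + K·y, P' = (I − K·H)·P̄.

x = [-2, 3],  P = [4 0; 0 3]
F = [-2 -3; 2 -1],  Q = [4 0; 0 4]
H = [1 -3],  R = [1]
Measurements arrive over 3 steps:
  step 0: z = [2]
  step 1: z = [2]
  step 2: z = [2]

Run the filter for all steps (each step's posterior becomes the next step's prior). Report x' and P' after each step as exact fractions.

step 0: x̄ = F·x = [-5, -7]
step 0: P̄ = F·P·Fᵀ + Q = [47 -7; -7 23]
step 0: y = z − H·x̄ = [-14]
step 0: S = H·P̄·Hᵀ + R = [297]
step 0: K = P̄·Hᵀ·S⁻¹ = [68/297; -76/297]
step 0: x' = x̄ + K·y = [-2437/297, -1015/297]
step 0: P' = (I − K·H)·P̄ = [9335/297 3089/297; 3089/297 1055/297]
step 1: x̄ = F·x = [7919/297, -3859/297]
step 1: P̄ = F·P·Fᵀ + Q = [85091/297 -46531/297; -46531/297 27227/297]
step 1: y = z − H·x̄ = [-18902/297]
step 1: S = H·P̄·Hᵀ + R = [609617/297]
step 1: K = P̄·Hᵀ·S⁻¹ = [224684/609617; -128212/609617]
step 1: x' = x̄ + K·y = [1954815/609617, 238893/609617]
step 1: P' = (I − K·H)·P̄ = [4680203/609617 1485173/609617; 1485173/609617 537795/609617]
step 2: x̄ = F·x = [-4626309/609617, 3670737/609617]
step 2: P̄ = F·P·Fᵀ + Q = [43821511/609617 -23048119/609617; -23048119/609617 15756383/609617]
step 2: y = z − H·x̄ = [16857754/609617]
step 2: S = H·P̄·Hᵀ + R = [324527289/609617]
step 2: K = P̄·Hᵀ·S⁻¹ = [112965868/324527289; -70317268/324527289]
step 2: x' = x̄ + K·y = [661049963/324527289, 9617713/324527289]
step 2: P' = (I − K·H)·P̄ = [2394928015/324527289 760654049/324527289; 760654049/324527289 276990439/324527289]

step 0: x' = [-2437/297, -1015/297], P' = [9335/297 3089/297; 3089/297 1055/297]
step 1: x' = [1954815/609617, 238893/609617], P' = [4680203/609617 1485173/609617; 1485173/609617 537795/609617]
step 2: x' = [661049963/324527289, 9617713/324527289], P' = [2394928015/324527289 760654049/324527289; 760654049/324527289 276990439/324527289]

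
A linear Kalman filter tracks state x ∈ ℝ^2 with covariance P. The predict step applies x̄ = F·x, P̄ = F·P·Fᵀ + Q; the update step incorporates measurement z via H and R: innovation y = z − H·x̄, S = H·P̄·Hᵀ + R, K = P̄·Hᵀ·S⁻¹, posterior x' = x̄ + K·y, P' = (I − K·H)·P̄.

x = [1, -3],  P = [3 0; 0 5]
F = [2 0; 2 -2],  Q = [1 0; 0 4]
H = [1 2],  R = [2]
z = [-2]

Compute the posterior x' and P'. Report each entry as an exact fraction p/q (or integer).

x' = [-326/207, -8/69]
P' = [1322/207 -208/69; -208/69 44/23]

x̄ = F·x = [2, 8]
P̄ = F·P·Fᵀ + Q = [13 12; 12 36]
y = z − H·x̄ = [-20]
S = H·P̄·Hᵀ + R = [207]
K = P̄·Hᵀ·S⁻¹ = [37/207; 28/69]
x' = x̄ + K·y = [-326/207, -8/69]
P' = (I − K·H)·P̄ = [1322/207 -208/69; -208/69 44/23]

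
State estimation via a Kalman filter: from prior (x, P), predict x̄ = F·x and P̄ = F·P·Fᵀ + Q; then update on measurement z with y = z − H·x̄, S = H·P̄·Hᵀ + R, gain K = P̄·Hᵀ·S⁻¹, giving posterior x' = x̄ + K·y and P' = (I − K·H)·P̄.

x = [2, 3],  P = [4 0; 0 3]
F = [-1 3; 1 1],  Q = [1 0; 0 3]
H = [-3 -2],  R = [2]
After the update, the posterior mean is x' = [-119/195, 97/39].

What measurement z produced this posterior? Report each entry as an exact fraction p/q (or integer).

z = [-3]

x̄ = F·x = [7, 5]
P̄ = F·P·Fᵀ + Q = [32 5; 5 10]
S = H·P̄·Hᵀ + R = [390]
K = P̄·Hᵀ·S⁻¹ = [-53/195; -7/78]
x' − x̄ = [-1484/195, -98/39] = K·y
y = (KᵀK)⁻¹·Kᵀ·(x' − x̄) = [28]
z = y + H·x̄ = [28] + [-31] = [-3]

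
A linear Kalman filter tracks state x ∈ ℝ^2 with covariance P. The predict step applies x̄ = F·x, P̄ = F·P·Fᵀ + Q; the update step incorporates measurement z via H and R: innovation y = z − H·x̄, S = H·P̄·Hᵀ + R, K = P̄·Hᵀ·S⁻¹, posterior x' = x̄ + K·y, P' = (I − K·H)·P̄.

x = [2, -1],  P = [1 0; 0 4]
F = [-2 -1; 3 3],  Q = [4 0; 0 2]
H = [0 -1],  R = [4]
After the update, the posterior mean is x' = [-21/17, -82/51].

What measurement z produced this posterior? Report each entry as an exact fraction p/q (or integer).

z = [2]

x̄ = F·x = [-3, 3]
P̄ = F·P·Fᵀ + Q = [12 -18; -18 47]
S = H·P̄·Hᵀ + R = [51]
K = P̄·Hᵀ·S⁻¹ = [6/17; -47/51]
x' − x̄ = [30/17, -235/51] = K·y
y = (KᵀK)⁻¹·Kᵀ·(x' − x̄) = [5]
z = y + H·x̄ = [5] + [-3] = [2]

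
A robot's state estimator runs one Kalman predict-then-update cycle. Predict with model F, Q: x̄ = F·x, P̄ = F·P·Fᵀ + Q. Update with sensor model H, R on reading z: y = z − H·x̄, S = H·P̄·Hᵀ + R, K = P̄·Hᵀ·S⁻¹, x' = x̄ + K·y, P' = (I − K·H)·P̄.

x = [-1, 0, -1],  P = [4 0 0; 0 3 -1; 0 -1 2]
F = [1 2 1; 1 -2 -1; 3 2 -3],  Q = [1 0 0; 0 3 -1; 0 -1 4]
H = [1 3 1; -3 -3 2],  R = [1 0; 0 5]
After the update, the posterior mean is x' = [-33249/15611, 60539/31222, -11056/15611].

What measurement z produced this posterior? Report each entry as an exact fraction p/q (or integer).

z = [3, -1]

x̄ = F·x = [-2, 0, 0]
P̄ = F·P·Fᵀ + Q = [15 -6 22; -6 17 1; 22 1 82]
S = H·P̄·Hᵀ + R = [265 19; 19 237]
K = P̄·Hᵀ·S⁻¹ = [1045/15611 1036/15611; 11491/62444 -9089/62444; 11777/31222 11571/31222]
x' − x̄ = [-2027/15611, 60539/31222, -11056/15611] = K·y
y = (KᵀK)⁻¹·Kᵀ·(x' − x̄) = [5, -7]
z = y + H·x̄ = [5, -7] + [-2, 6] = [3, -1]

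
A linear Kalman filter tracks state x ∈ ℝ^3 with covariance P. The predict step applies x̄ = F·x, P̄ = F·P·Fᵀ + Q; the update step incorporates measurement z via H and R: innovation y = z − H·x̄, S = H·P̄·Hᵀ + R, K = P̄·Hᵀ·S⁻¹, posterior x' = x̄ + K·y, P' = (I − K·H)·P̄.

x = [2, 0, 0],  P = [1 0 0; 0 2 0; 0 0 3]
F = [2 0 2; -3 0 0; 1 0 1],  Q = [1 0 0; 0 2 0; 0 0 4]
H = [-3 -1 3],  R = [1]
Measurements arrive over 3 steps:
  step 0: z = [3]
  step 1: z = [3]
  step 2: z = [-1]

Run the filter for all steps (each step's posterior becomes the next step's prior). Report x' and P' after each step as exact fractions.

step 0: x' = [79/25, -152/25, 53/25], P' = [278/25 -164/25 221/25; -164/25 821/75 -73/25; 221/25 -73/25 197/25]
step 1: x' = [2406/991, -3345/991, 2256/991], P' = [57432/991 -51903/991 39844/991; -51903/991 153095/2973 -34677/991; 39844/991 -34677/991 28179/991]
step 2: x' = [145713/100393, -114784/301179, 98853/100393], P' = [10233624/100393 -9813990/100393 6916615/100393; -9813990/100393 29363474/301179 -6511758/100393; 6916615/100393 -6511758/100393 4724676/100393]

step 0: x̄ = F·x = [4, -6, 2]
step 0: P̄ = F·P·Fᵀ + Q = [17 -6 8; -6 11 -3; 8 -3 8]
step 0: y = z − H·x̄ = [3]
step 0: S = H·P̄·Hᵀ + R = [75]
step 0: K = P̄·Hᵀ·S⁻¹ = [-7/25; -2/75; 1/25]
step 0: x' = x̄ + K·y = [79/25, -152/25, 53/25]
step 0: P' = (I − K·H)·P̄ = [278/25 -164/25 221/25; -164/25 821/75 -73/25; 221/25 -73/25 197/25]
step 1: x̄ = F·x = [264/25, -237/25, 132/25]
step 1: P̄ = F·P·Fᵀ + Q = [3693/25 -2994/25 1834/25; -2994/25 2552/25 -1497/25; 1834/25 -1497/25 1017/25]
step 1: y = z − H·x̄ = [234/25]
step 1: S = H·P̄·Hᵀ + R = [2973/25]
step 1: K = P̄·Hᵀ·S⁻¹ = [-861/991; 1939/2973; -318/991]
step 1: x' = x̄ + K·y = [2406/991, -3345/991, 2256/991]
step 1: P' = (I − K·H)·P̄ = [57432/991 -51903/991 39844/991; -51903/991 153095/2973 -34677/991; 39844/991 -34677/991 28179/991]
step 2: x̄ = F·x = [9324/991, -7218/991, 4662/991]
step 2: P̄ = F·P·Fᵀ + Q = [662187/991 -583656/991 330598/991; -583656/991 518870/991 -291828/991; 330598/991 -291828/991 169263/991]
step 2: y = z − H·x̄ = [5777/991]
step 2: S = H·P̄·Hᵀ + R = [301179/991]
step 2: K = P̄·Hᵀ·S⁻¹ = [-137037/100393; 356614/301179; -64059/100393]
step 2: x' = x̄ + K·y = [145713/100393, -114784/301179, 98853/100393]
step 2: P' = (I − K·H)·P̄ = [10233624/100393 -9813990/100393 6916615/100393; -9813990/100393 29363474/301179 -6511758/100393; 6916615/100393 -6511758/100393 4724676/100393]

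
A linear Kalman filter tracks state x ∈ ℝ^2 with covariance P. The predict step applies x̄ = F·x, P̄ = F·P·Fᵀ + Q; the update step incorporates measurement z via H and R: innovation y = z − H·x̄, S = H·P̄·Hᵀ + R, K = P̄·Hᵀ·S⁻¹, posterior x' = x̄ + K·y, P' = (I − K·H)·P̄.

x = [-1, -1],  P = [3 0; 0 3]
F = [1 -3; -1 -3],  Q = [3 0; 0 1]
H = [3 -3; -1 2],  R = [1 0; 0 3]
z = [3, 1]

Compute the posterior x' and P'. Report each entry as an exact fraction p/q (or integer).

x̄ = F·x = [2, 4]
P̄ = F·P·Fᵀ + Q = [33 24; 24 31]
y = z − H·x̄ = [9, -5]
S = H·P̄·Hᵀ + R = [145 -69; -69 64]
K = P̄·Hᵀ·S⁻¹ = [2763/4519 4038/4519; 1278/4519 4061/4519]
x' = x̄ + K·y = [13715/4519, 9273/4519]
P' = (I − K·H)·P̄ = [13956/4519 13035/4519; 13035/4519 12609/4519]

x' = [13715/4519, 9273/4519]
P' = [13956/4519 13035/4519; 13035/4519 12609/4519]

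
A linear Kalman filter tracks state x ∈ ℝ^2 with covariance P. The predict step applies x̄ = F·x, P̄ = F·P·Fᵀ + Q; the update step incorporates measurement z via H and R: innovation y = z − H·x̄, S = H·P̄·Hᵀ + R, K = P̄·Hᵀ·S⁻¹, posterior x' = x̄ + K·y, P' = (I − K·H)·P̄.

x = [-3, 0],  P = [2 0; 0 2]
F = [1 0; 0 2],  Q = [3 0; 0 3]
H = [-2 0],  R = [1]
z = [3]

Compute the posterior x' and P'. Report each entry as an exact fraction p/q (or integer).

x' = [-11/7, 0]
P' = [5/21 0; 0 11]

x̄ = F·x = [-3, 0]
P̄ = F·P·Fᵀ + Q = [5 0; 0 11]
y = z − H·x̄ = [-3]
S = H·P̄·Hᵀ + R = [21]
K = P̄·Hᵀ·S⁻¹ = [-10/21; 0]
x' = x̄ + K·y = [-11/7, 0]
P' = (I − K·H)·P̄ = [5/21 0; 0 11]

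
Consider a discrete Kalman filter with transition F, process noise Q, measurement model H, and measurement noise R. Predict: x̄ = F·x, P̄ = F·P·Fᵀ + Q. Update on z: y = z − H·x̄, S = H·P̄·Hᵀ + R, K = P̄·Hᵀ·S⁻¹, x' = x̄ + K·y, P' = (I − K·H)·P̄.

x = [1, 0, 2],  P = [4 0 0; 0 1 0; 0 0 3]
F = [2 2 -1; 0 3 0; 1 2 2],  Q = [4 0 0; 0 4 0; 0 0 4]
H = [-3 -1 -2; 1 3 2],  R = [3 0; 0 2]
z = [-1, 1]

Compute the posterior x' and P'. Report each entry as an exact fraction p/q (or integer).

x̄ = F·x = [0, 0, 5]
P̄ = F·P·Fᵀ + Q = [27 6 6; 6 13 6; 6 6 24]
y = z − H·x̄ = [9, -9]
S = H·P̄·Hᵀ + R = [487 -372; -372 374]
K = P̄·Hᵀ·S⁻¹ = [-7911/21877 -9069/43754; 2561/21877 11763/43754; -72/21877 4140/21877]
x' = x̄ + K·y = [-60777/43754, -59769/43754, 71477/21877]
P' = (I − K·H)·P̄ = [131913/43754 99111/43754 -111846/21877; 99111/43754 118557/43754 -107814/21877; -111846/21877 -107814/21877 221784/21877]

x' = [-60777/43754, -59769/43754, 71477/21877]
P' = [131913/43754 99111/43754 -111846/21877; 99111/43754 118557/43754 -107814/21877; -111846/21877 -107814/21877 221784/21877]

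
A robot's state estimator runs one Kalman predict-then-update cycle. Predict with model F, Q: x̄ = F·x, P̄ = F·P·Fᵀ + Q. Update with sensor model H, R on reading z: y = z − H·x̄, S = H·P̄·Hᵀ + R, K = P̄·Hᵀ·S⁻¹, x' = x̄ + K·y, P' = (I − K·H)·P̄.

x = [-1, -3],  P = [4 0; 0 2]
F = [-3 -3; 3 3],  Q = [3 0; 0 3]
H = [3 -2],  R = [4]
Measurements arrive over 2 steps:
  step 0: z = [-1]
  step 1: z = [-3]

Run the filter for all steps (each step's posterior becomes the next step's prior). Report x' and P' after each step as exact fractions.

step 0: x' = [-303/1393, 120/1393], P' = [1560/1393 1782/1393; 1782/1393 3225/1393]
step 1: x' = [-145728/242303, 286263/484606], P' = [542703/484606 1239867/969212; 1239867/969212 4487727/1938424]

step 0: x̄ = F·x = [12, -12]
step 0: P̄ = F·P·Fᵀ + Q = [57 -54; -54 57]
step 0: y = z − H·x̄ = [-61]
step 0: S = H·P̄·Hᵀ + R = [1393]
step 0: K = P̄·Hᵀ·S⁻¹ = [279/1393; -276/1393]
step 0: x' = x̄ + K·y = [-303/1393, 120/1393]
step 0: P' = (I − K·H)·P̄ = [1560/1393 1782/1393; 1782/1393 3225/1393]
step 1: x̄ = F·x = [549/1393, -549/1393]
step 1: P̄ = F·P·Fᵀ + Q = [79320/1393 -75141/1393; -75141/1393 79320/1393]
step 1: y = z − H·x̄ = [-6924/1393]
step 1: S = H·P̄·Hᵀ + R = [1938424/1393]
step 1: K = P̄·Hᵀ·S⁻¹ = [194121/969212; -384063/1938424]
step 1: x' = x̄ + K·y = [-145728/242303, 286263/484606]
step 1: P' = (I − K·H)·P̄ = [542703/484606 1239867/969212; 1239867/969212 4487727/1938424]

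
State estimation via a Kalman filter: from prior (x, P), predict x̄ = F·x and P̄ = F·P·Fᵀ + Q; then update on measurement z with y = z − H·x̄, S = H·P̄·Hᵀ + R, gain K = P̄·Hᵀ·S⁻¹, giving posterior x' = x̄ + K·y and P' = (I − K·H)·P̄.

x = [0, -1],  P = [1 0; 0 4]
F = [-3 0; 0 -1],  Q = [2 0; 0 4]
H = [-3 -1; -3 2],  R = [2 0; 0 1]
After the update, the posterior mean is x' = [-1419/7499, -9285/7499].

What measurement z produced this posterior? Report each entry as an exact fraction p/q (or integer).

z = [2, -2]

x̄ = F·x = [0, 1]
P̄ = F·P·Fᵀ + Q = [11 0; 0 8]
S = H·P̄·Hᵀ + R = [109 83; 83 132]
K = P̄·Hᵀ·S⁻¹ = [-1617/7499 -858/7499; -2384/7499 2408/7499]
x' − x̄ = [-1419/7499, -16784/7499] = K·y
y = (KᵀK)⁻¹·Kᵀ·(x' − x̄) = [3, -4]
z = y + H·x̄ = [3, -4] + [-1, 2] = [2, -2]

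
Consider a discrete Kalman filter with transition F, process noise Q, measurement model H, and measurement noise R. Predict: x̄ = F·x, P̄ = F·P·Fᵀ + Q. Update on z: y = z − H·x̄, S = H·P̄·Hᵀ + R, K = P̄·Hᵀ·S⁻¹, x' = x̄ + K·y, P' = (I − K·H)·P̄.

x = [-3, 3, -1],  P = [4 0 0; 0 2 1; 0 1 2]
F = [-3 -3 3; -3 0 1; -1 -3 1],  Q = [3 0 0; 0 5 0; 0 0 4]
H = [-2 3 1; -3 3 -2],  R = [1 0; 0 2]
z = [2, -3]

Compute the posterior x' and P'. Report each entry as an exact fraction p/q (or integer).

x' = [32649/7697, 26562/7697, 1688/7697]
P' = [789639/53879 615171/53879 -34995/7697; 615171/53879 483221/53879 -27269/7697; -34995/7697 -27269/7697 13340/7697]

x̄ = F·x = [-3, 8, -7]
P̄ = F·P·Fᵀ + Q = [57 39 24; 39 43 11; 24 11 22]
y = z − H·x̄ = [-21, -50]
S = H·P̄·Hᵀ + R = [140 91; 91 444]
K = P̄·Hᵀ·S⁻¹ = [21270/53879 -2391/7697; 28438/53879 -1006/7697; 1523/7697 -1751/7697]
x' = x̄ + K·y = [32649/7697, 26562/7697, 1688/7697]
P' = (I − K·H)·P̄ = [789639/53879 615171/53879 -34995/7697; 615171/53879 483221/53879 -27269/7697; -34995/7697 -27269/7697 13340/7697]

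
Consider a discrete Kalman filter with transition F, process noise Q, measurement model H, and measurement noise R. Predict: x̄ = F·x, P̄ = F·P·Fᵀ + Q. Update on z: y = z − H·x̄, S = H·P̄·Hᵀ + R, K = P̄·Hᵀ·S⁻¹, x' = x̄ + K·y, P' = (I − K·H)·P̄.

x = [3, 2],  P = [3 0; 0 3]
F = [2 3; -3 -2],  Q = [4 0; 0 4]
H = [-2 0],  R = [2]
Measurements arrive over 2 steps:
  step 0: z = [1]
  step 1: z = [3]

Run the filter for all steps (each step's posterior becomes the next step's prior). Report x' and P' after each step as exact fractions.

step 0: x' = [-31/87, -77/29], P' = [43/87 -12/29; -12/29 383/29]
step 1: x' = [-32042/20945, 37657/20945], P' = [10429/20945 -6684/20945; -6684/20945 152389/20945]

step 0: x̄ = F·x = [12, -13]
step 0: P̄ = F·P·Fᵀ + Q = [43 -36; -36 43]
step 0: y = z − H·x̄ = [25]
step 0: S = H·P̄·Hᵀ + R = [174]
step 0: K = P̄·Hᵀ·S⁻¹ = [-43/87; 12/29]
step 0: x' = x̄ + K·y = [-31/87, -77/29]
step 0: P' = (I − K·H)·P̄ = [43/87 -12/29; -12/29 383/29]
step 1: x̄ = F·x = [-755/87, 185/29]
step 1: P̄ = F·P·Fᵀ + Q = [10429/87 -2228/29; -2228/29 1633/29]
step 1: y = z − H·x̄ = [-1249/87]
step 1: S = H·P̄·Hᵀ + R = [41890/87]
step 1: K = P̄·Hᵀ·S⁻¹ = [-10429/20945; 6684/20945]
step 1: x' = x̄ + K·y = [-32042/20945, 37657/20945]
step 1: P' = (I − K·H)·P̄ = [10429/20945 -6684/20945; -6684/20945 152389/20945]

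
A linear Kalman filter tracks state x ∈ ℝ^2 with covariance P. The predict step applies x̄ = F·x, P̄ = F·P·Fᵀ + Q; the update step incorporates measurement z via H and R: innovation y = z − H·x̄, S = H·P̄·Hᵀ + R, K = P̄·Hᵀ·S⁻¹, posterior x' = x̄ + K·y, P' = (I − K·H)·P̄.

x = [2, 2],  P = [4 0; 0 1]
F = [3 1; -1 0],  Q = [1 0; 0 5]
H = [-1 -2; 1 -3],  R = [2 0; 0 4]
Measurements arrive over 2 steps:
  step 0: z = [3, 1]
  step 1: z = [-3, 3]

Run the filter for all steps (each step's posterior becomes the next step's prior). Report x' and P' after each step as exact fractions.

step 0: x' = [-2647/2722, -2051/2722], P' = [1759/1361 -123/1361; -123/1361 315/1361]
step 1: x' = [5787725/2532062, 6375/2532062], P' = [1529076/1266031 -106616/1266031; -106616/1266031 292256/1266031]

step 0: x̄ = F·x = [8, -2]
step 0: P̄ = F·P·Fᵀ + Q = [38 -12; -12 9]
step 0: y = z − H·x̄ = [7, -13]
step 0: S = H·P̄·Hᵀ + R = [28 4; 4 195]
step 0: K = P̄·Hᵀ·S⁻¹ = [-1513/2722 532/1361; -507/2722 -267/1361]
step 0: x' = x̄ + K·y = [-2647/2722, -2051/2722]
step 0: P' = (I − K·H)·P̄ = [1759/1361 -123/1361; -123/1361 315/1361]
step 1: x̄ = F·x = [-4996/1361, 2647/2722]
step 1: P̄ = F·P·Fᵀ + Q = [16769/1361 -5154/1361; -5154/1361 8564/1361]
step 1: y = z − H·x̄ = [-6432/1361, 26099/2722]
step 1: S = H·P̄·Hᵀ + R = [33131/1361 29461/1361; 29461/1361 130213/1361]
step 1: K = P̄·Hᵀ·S⁻¹ = [-657922/1266031 462231/1266031; -238948/1266031 -245846/1266031]
step 1: x' = x̄ + K·y = [5787725/2532062, 6375/2532062]
step 1: P' = (I − K·H)·P̄ = [1529076/1266031 -106616/1266031; -106616/1266031 292256/1266031]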